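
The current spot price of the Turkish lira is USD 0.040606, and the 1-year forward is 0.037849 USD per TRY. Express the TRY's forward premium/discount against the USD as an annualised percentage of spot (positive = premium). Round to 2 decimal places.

-6.79%

T = 1 year.
Period premium: (0.037849 − 0.040606)/0.040606 = -0.0678964.
Per annum: -0.0678964 / 1 = -0.067896 = -6.79%.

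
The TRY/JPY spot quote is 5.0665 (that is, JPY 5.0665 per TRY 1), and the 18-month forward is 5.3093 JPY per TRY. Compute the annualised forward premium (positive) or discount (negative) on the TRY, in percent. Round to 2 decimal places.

+3.19%

T = 18/12 years.
TRY trades forward at +4.79226% vs spot over the period.
×(1/T) gives 3.19% p.a.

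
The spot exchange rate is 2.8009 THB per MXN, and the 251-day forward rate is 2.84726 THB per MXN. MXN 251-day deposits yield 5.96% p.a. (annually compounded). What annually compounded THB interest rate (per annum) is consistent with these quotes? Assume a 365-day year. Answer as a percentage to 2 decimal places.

8.52%

T = 251/365 years.
F/S = 2.84726/2.8009 = 1.0165518 = (growth of THB) / (growth of MXN).
MXN growth factor: (1 + 0.0596)^(251/365) = 1.0406134.
Hence g_THB = 1.0578374.
r = 1.0578374^(365/251) − 1 = 0.085199 → 8.52%.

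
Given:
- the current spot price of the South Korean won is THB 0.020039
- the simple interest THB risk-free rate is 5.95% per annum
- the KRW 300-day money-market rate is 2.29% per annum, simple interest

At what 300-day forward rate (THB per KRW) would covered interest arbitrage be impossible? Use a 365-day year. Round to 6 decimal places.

T = 300/365 years.
Growth of 1 THB over T: 1 + 0.0595×300/365 = 1.0489041.
KRW growth factor: 1 + 0.0229×300/365 = 1.0188219.
So F = 0.020039 × 1.0489041 / 1.0188219 = 0.02063068 (THB/KRW).

0.020631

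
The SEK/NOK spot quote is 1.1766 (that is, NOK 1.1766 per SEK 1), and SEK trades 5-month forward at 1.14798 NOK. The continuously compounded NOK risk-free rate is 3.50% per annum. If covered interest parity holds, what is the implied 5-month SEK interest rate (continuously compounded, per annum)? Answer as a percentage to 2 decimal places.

9.41%

T = 5/12 years.
CIP gives F = S · g_NOK/g_SEK, so g_NOK/g_SEK = 1.14798/1.1766 = 0.9756757.
The NOK side grows by e^(0.0350×5/12) = 1.0146902.
So the SEK growth factor = 1.0399872.
r = ln(1.0399872)/(5/12) = 0.094100 → 9.41%.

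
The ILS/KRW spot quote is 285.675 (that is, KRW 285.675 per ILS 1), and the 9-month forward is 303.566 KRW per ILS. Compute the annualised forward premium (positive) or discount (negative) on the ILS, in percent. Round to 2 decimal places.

+8.35%

T = 9/12 years.
(F − S)/S = (303.566 − 285.675)/285.675 = 0.0626271.
Per annum: 0.0626271 / (9/12) = 0.083503 = 8.35%.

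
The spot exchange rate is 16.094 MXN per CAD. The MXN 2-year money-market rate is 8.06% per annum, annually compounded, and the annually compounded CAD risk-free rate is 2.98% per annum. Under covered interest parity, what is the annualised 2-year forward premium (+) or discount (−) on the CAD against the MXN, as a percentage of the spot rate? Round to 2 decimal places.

+5.05%

T = 2 years.
No-arbitrage forward: 16.094 × 1.1676964 / 1.060488 = 17.720998 MXN/CAD.
Annualised premium = (F − S)/S × (1/T) = (17.720998 − 16.094)/16.094 ÷ 2 = 5.05%.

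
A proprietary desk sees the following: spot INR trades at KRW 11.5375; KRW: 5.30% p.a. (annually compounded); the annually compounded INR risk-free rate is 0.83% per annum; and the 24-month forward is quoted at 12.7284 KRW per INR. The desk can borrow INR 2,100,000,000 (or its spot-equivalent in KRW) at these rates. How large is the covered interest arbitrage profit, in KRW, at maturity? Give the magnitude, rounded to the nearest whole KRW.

T = 2 years.
Keep in INR, deliver into the forward: 2,100,000,000·1.01666889·12.7284 = KRW 27,175,193,428.90.
Swap to KRW now, deposit: 2,100,000,000·11.5375·1.108809 = KRW 26,865,056,058.75.
The quoted forward overvalues INR, so borrow KRW, buy INR at spot, deposit the INR at 0.83%, and sell the proceeds forward at 12.7284.
Profit = 27,175,193,428.90 − 26,865,056,058.75 = KRW 310,137,370.

KRW 310,137,370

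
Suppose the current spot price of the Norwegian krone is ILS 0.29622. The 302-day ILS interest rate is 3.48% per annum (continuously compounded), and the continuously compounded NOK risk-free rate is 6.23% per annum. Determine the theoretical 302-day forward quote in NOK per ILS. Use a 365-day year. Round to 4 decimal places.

3.4536

T = 302/365 years.
Growth of 1 ILS over T: e^(0.0348×302/365) = 1.029212.
NOK accumulates by e^(0.0623×302/365) = 1.0528985.
So F = 0.29622 × 1.029212 / 1.0528985 = 0.2895561 (ILS/NOK).
Quoted the other way: 1/0.2895561 = 3.4536 NOK per ILS.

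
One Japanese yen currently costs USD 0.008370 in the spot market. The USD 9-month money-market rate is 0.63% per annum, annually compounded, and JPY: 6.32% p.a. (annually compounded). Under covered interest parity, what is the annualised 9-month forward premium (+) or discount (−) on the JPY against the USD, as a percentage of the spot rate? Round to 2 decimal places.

T = 9/12 years.
F = S · g_USD/g_JPY = 0.00837 × 1.0047213/1.0470351 = 0.008031743.
(F − S)/S ÷ T = (0.008031743 − 0.00837)/0.00837/(9/12) = -0.053884 → -5.39%.

-5.39%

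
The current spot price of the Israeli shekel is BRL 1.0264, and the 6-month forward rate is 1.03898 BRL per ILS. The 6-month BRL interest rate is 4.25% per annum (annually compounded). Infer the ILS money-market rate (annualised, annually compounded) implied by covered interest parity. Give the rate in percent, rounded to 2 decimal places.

T = 6/12 years.
F/S = 1.03898/1.0264 = 1.0122564 = (growth of BRL) / (growth of ILS).
The BRL side grows by (1 + 0.0425)^(6/12) = 1.0210289.
Hence g_ILS = 1.0086663.
Annualise: 1.0086663^(12/6) − 1 = 0.017408 = 1.74%.

1.74%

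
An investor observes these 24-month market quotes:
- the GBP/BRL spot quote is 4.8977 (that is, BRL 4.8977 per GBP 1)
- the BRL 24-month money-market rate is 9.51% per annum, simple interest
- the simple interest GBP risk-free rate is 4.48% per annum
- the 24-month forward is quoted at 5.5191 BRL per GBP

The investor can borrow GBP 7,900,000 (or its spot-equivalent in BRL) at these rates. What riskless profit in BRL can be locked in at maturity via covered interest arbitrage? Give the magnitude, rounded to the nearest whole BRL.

T = 2 years.
Invest the GBP and cover forward: 7,900,000 × 1.089600 × 5.5191 = BRL 47,507,529.74.
Convert at spot and invest in BRL: 7,900,000 × 4.8977 × 1.190200 = BRL 46,051,016.07.
The quoted forward overvalues GBP, so borrow BRL, buy GBP at spot, deposit the GBP at 4.48%, and sell the proceeds forward at 5.5191.
Arbitrage profit = |47,507,529.74 − 46,051,016.07| = BRL 1,456,514.

BRL 1,456,514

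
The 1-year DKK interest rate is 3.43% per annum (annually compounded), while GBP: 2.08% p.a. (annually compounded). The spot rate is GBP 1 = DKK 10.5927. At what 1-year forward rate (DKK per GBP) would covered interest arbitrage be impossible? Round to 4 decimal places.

10.7328

T = 1 year.
Growth of 1 DKK over T: (1 + 0.0343)^1 = 1.034300.
GBP growth factor: (1 + 0.0208)^1 = 1.020800.
So F = 10.5927 × 1.034300 / 1.020800 = 10.732788 (DKK/GBP).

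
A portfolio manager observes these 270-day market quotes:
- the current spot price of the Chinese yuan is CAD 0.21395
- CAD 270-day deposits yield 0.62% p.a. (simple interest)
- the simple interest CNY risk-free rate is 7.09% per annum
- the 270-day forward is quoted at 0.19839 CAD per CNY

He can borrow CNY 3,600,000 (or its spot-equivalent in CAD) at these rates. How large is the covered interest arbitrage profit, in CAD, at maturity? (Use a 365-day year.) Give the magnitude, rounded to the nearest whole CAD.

T = 270/365 years.
Route A — deposit CNY, sell forward: 3,600,000 × 1.05244658 × 0.19839 = CAD 751,661.56.
Route B — convert at spot, deposit CAD: 3,600,000 × 0.21395 × 1.0045863 = CAD 773,752.46.
The quoted forward undervalues CNY, so borrow CNY, convert to CAD at spot, deposit the CAD at 0.62%, and buy CNY forward at 0.19839 to cover the loan.
Profit = 773,752.46 − 751,661.56 = CAD 22,091.

CAD 22,091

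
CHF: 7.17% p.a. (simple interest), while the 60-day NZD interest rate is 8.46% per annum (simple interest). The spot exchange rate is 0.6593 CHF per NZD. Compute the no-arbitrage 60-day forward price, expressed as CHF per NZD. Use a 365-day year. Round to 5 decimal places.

0.65792

T = 60/365 years.
CHF accumulates by 1 + 0.0717×60/365 = 1.0117863.
NZD growth factor: 1 + 0.0846×60/365 = 1.0139068.
Forward (CHF per NZD) = 0.6593 × 1.0117863 / 1.0139068 = 0.6579211.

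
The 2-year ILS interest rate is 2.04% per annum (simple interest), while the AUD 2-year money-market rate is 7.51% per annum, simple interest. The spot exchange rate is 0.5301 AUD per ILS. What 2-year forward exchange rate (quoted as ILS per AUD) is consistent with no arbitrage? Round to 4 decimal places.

1.7070

T = 2 years.
Growth of 1 AUD over T: 1 + 0.0751×2 = 1.150200.
Growth of 1 ILS over T: 1 + 0.0204×2 = 1.040800.
So F = 0.5301 × 1.150200 / 1.040800 = 0.5858196 (AUD/ILS).
Invert for ILS per AUD: 1 / 0.5858196 = 1.7070.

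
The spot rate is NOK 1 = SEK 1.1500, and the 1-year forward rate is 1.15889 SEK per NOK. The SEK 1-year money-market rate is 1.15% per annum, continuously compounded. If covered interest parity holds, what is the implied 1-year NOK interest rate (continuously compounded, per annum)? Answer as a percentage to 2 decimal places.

T = 1 year.
By CIP, F/S equals the SEK-to-NOK growth ratio: 1.15889/1.15 = 1.0077304.
The SEK side grows by e^(0.0115×1) = 1.0115664.
So the NOK growth factor = 1.0038066.
r = ln(1.0038066)/1 = 0.003799 → 0.38%.

0.38%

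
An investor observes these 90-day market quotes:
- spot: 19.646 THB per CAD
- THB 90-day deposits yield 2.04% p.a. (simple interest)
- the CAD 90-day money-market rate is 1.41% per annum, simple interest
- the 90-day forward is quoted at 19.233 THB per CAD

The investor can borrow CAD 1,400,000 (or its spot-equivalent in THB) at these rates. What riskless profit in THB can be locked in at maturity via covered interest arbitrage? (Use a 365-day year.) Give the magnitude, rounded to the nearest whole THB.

THB 622,936

T = 90/365 years.
Route A — deposit CAD, sell forward: 1,400,000 × 1.0034767123 × 19.233 = THB 27,019,814.65.
Route B — convert at spot, deposit THB: 1,400,000 × 19.646 × 1.005030137 = THB 27,642,750.90.
The quoted forward undervalues CAD, so borrow CAD, convert to THB at spot, deposit the THB at 2.04%, and buy CAD forward at 19.233 to cover the loan.
Profit = 27,642,750.90 − 27,019,814.65 = THB 622,936.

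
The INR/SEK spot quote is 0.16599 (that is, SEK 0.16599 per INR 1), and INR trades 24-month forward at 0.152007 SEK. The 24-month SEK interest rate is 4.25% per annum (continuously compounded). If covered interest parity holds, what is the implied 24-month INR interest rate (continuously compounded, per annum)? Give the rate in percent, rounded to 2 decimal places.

8.65%

T = 2 years.
F/S = 0.152007/0.16599 = 0.9157600 = (growth of SEK) / (growth of INR).
SEK growth factor: e^(0.0425×2) = 1.0887171.
Hence g_INR = 1.1888673.
Take logs: ln 1.1888673 / 2 = 0.086501, so 8.65%.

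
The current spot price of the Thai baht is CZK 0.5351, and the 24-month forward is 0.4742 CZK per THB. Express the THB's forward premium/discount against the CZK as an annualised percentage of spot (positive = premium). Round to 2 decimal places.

-5.69%

T = 2 years.
Period premium: (0.4742 − 0.5351)/0.5351 = -0.1138105.
×(1/T) gives -5.69% p.a.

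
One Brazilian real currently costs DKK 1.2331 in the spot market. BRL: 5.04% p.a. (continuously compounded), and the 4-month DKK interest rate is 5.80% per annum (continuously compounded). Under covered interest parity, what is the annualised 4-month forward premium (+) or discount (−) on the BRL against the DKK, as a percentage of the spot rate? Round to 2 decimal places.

T = 4/12 years.
F = S · g_DKK/g_BRL = 1.2331 × 1.0195214/1.0169419 = 1.2362278.
Annualised premium = (F − S)/S × (1/T) = (1.2362278 − 1.2331)/1.2331 ÷ (4/12) = 0.76%.

+0.76%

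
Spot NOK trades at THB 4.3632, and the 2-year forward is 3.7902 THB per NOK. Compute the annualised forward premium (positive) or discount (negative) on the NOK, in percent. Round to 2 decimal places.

-6.57%

T = 2 years.
Period premium: (3.7902 − 4.3632)/4.3632 = -0.1313256.
Per annum: -0.1313256 / 2 = -0.065663 = -6.57%.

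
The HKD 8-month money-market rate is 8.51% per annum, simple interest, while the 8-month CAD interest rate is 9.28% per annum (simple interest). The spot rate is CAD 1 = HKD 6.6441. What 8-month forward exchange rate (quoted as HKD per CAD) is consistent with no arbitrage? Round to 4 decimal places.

T = 8/12 years.
HKD accumulates by 1 + 0.0851×8/12 = 1.0567333.
CAD accumulates by 1 + 0.0928×8/12 = 1.0618667.
So F = 6.6441 × 1.0567333 / 1.0618667 = 6.611980 (HKD/CAD).

6.6120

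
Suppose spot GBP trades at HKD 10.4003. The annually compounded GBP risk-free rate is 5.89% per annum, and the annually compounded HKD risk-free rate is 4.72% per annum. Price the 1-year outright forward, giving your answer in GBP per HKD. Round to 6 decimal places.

0.097225

T = 1 year.
Growth of 1 HKD over T: (1 + 0.0472)^1 = 1.047200.
Growth of 1 GBP over T: (1 + 0.0589)^1 = 1.058900.
CIP: F = S · (grow HKD)/(grow GBP) = 10.4003 × 1.047200/1.058900 = 10.28538 HKD per GBP.
Quoted the other way: 1/10.28538 = 0.097225 GBP per HKD.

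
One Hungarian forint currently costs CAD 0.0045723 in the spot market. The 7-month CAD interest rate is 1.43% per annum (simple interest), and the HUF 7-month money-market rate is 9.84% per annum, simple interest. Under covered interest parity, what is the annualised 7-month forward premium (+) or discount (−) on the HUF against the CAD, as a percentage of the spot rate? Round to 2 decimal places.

T = 7/12 years.
CIP forward (CAD per HUF) = 0.0045723 × 1.0083417/1.057400 = 0.0043601672.
Annualised premium = (F − S)/S × (1/T) = (0.0043601672 − 0.0045723)/0.0045723 ÷ (7/12) = -7.95%.

-7.95%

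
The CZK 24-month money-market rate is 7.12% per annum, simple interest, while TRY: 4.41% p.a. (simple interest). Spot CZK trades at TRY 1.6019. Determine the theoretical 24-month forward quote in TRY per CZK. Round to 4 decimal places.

T = 2 years.
TRY growth factor: 1 + 0.0441×2 = 1.088200.
Growth of 1 CZK over T: 1 + 0.0712×2 = 1.142400.
CIP: F = S · (grow TRY)/(grow CZK) = 1.6019 × 1.088200/1.142400 = 1.525899 TRY per CZK.

1.5259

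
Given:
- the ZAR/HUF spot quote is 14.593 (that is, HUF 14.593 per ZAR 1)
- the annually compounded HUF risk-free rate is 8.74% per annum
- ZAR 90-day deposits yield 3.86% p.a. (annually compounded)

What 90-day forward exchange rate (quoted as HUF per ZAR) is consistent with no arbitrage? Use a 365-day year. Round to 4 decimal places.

14.7592

T = 90/365 years.
HUF growth factor: (1 + 0.0874)^(90/365) = 1.02087534.
Growth of 1 ZAR over T: (1 + 0.0386)^(90/365) = 1.00938245.
CIP: F = S · (grow HUF)/(grow ZAR) = 14.593 × 1.02087534/1.00938245 = 14.759157 HUF per ZAR.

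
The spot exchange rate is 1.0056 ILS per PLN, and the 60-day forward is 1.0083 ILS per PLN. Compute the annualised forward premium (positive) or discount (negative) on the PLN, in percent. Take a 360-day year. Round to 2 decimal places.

T = 60/360 years.
PLN trades forward at +0.26850% vs spot over the period.
×(1/T) gives 1.61% p.a.

+1.61%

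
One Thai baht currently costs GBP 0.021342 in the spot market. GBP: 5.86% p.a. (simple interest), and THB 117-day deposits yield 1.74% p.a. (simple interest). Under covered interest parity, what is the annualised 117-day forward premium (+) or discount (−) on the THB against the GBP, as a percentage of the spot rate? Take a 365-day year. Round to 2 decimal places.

T = 117/365 years.
CIP forward (GBP per THB) = 0.021342 × 1.0187841/1.0055775 = 0.021622292.
Annualised premium = (F − S)/S × (1/T) = (0.021622292 − 0.021342)/0.021342 ÷ (117/365) = 4.10%.

+4.10%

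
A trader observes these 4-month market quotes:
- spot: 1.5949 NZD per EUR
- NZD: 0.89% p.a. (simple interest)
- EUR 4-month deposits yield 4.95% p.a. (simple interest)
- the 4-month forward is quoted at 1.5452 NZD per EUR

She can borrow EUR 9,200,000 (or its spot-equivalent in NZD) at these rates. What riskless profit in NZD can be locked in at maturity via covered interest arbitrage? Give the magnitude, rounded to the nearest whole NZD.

T = 4/12 years.
Route A — deposit EUR, sell forward: 9,200,000 × 1.016500 × 1.5452 = NZD 14,450,401.36.
Route B — convert at spot, deposit NZD: 9,200,000 × 1.5949 × 1.0029666667 = NZD 14,716,610.14.
The quoted forward undervalues EUR, so borrow EUR, convert to NZD at spot, deposit the NZD at 0.89%, and buy EUR forward at 1.5452 to cover the loan.
Profit = 14,716,610.14 − 14,450,401.36 = NZD 266,209.

NZD 266,209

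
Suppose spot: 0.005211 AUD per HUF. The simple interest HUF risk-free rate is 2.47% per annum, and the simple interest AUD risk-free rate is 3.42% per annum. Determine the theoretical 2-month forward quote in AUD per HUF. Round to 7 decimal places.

T = 2/12 years.
AUD accumulates by 1 + 0.0342×2/12 = 1.005700.
Growth of 1 HUF over T: 1 + 0.0247×2/12 = 1.0041167.
So F = 0.005211 × 1.005700 / 1.0041167 = 0.005219217 (AUD/HUF).

0.0052192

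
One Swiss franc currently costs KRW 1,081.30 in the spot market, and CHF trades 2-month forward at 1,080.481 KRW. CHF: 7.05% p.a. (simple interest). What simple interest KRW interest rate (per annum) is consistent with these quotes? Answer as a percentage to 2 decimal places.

6.59%

T = 2/12 years.
F/S = 1080.481/1081.3 = 0.9992426 = (growth of KRW) / (growth of CHF).
CHF growth factor: 1 + 0.0705×2/12 = 1.011750.
That pins the KRW growth at 1.0109837.
r = (1.0109837 − 1)/(2/12) = 0.065902 → 6.59%.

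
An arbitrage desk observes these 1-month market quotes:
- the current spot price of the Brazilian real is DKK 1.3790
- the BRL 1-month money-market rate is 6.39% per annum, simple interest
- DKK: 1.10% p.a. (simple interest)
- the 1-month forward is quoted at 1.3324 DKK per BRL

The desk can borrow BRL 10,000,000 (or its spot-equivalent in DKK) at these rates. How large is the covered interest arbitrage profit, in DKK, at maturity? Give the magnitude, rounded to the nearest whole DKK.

DKK 407,691

T = 1/12 years.
Keep in BRL, deliver into the forward: 10,000,000·1.005325·1.3324 = DKK 13,394,950.30.
Swap to DKK now, deposit: 10,000,000·1.3790·1.0009166667 = DKK 13,802,640.83.
The quoted forward undervalues BRL, so borrow BRL, convert to DKK at spot, deposit the DKK at 1.10%, and buy BRL forward at 1.3324 to cover the loan.
The gap between the two covered legs is DKK 407,691.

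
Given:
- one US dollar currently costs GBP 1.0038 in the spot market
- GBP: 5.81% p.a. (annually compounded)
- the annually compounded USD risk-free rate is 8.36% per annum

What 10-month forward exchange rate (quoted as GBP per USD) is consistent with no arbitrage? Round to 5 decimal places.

T = 10/12 years.
GBP accumulates by (1 + 0.0581)^(10/12) = 1.0481874.
USD growth factor: (1 + 0.0836)^(10/12) = 1.0691964.
Forward (GBP per USD) = 1.0038 × 1.0481874 / 1.0691964 = 0.9840760.

0.98408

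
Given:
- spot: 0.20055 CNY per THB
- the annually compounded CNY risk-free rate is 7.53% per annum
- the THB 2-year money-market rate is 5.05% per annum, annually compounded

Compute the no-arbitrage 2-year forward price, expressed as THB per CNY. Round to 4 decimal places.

4.7589

T = 2 years.
Growth of 1 CNY over T: (1 + 0.0753)^2 = 1.1562701.
THB growth factor: (1 + 0.0505)^2 = 1.1035503.
Forward (CNY per THB) = 0.20055 × 1.1562701 / 1.1035503 = 0.2101309.
Invert for THB per CNY: 1 / 0.2101309 = 4.7589.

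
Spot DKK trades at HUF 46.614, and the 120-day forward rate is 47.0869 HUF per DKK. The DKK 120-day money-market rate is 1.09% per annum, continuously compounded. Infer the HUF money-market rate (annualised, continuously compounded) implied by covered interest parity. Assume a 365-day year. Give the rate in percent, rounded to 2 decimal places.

T = 120/365 years.
By CIP, F/S equals the HUF-to-DKK growth ratio: 47.0869/46.614 = 1.0101450.
The DKK side grows by e^(0.0109×120/365) = 1.003590.
So the HUF growth factor = 1.0137714.
r = ln(1.0137714)/(120/365) = 0.041602 → 4.16%.

4.16%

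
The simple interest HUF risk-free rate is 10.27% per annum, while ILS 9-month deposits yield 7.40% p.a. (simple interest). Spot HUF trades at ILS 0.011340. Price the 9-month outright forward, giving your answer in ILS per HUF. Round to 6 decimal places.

T = 9/12 years.
Growth of 1 ILS over T: 1 + 0.0740×9/12 = 1.055500.
HUF accumulates by 1 + 0.1027×9/12 = 1.077025.
CIP: F = S · (grow ILS)/(grow HUF) = 0.01134 × 1.055500/1.077025 = 0.01111336 ILS per HUF.

0.011113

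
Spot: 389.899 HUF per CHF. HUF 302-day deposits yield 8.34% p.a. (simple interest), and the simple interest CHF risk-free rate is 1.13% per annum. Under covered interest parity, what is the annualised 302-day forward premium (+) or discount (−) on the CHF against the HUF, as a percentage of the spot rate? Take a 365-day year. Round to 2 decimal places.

T = 302/365 years.
F = S · g_HUF/g_CHF = 389.899 × 1.0690049/1.0093496 = 412.943089.
Annualised premium = (F − S)/S × (1/T) = (412.943089 − 389.899)/389.899 ÷ (302/365) = 7.14%.

+7.14%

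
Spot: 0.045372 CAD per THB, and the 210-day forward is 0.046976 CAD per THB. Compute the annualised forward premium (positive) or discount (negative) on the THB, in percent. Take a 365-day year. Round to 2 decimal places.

T = 210/365 years.
(F − S)/S = (0.046976 − 0.045372)/0.045372 = 0.0353522.
×(1/T) gives 6.14% p.a.

+6.14%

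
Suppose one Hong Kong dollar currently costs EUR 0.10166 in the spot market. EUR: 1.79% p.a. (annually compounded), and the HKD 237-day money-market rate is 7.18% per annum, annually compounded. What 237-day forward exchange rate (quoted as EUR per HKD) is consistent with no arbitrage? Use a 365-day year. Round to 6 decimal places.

T = 237/365 years.
Growth of 1 EUR over T: (1 + 0.0179)^(237/365) = 1.0115866.
Growth of 1 HKD over T: (1 + 0.0718)^(237/365) = 1.0460521.
So F = 0.10166 × 1.0115866 / 1.0460521 = 0.09831049 (EUR/HKD).

0.098310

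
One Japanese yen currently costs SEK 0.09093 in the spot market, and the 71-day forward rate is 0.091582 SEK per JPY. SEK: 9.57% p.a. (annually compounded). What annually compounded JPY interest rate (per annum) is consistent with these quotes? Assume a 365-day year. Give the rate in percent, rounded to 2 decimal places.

T = 71/365 years.
CIP gives F = S · g_SEK/g_JPY, so g_SEK/g_JPY = 0.091582/0.09093 = 1.0071704.
The SEK side grows by (1 + 0.0957)^(71/365) = 1.0179369.
Hence g_JPY = 1.0106898.
r = 1.0106898^(365/71) − 1 = 0.056185 → 5.62%.

5.62%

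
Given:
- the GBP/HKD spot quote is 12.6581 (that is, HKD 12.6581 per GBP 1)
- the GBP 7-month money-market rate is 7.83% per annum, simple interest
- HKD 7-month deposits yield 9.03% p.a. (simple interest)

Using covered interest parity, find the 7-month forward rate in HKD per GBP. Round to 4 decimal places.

12.7428

T = 7/12 years.
HKD growth factor: 1 + 0.0903×7/12 = 1.052675.
Growth of 1 GBP over T: 1 + 0.0783×7/12 = 1.045675.
So F = 12.6581 × 1.052675 / 1.045675 = 12.742836 (HKD/GBP).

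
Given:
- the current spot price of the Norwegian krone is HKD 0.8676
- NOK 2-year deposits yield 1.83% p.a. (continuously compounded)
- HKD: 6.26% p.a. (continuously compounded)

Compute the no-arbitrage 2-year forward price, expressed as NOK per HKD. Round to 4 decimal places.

1.0549

T = 2 years.
HKD growth factor: e^(0.0626×2) = 1.1333751.
NOK accumulates by e^(0.0183×2) = 1.037278.
Forward (HKD per NOK) = 0.8676 × 1.1333751 / 1.037278 = 0.9479775.
Quoted the other way: 1/0.9479775 = 1.0549 NOK per HKD.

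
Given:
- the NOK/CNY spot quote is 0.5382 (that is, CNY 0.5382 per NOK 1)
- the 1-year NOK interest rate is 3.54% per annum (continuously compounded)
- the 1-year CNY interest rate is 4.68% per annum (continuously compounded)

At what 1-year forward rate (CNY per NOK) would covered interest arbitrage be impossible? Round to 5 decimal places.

T = 1 year.
CNY accumulates by e^(0.0468×1) = 1.0479124.
NOK growth factor: e^(0.0354×1) = 1.036034.
Forward (CNY per NOK) = 0.5382 × 1.0479124 / 1.036034 = 0.5443706.

0.54437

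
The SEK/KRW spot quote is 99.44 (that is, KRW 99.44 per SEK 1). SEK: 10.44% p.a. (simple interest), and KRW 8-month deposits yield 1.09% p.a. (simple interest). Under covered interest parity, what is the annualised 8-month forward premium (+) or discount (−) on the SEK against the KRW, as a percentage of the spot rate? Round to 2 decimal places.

T = 8/12 years.
No-arbitrage forward: 99.44 × 1.0072667 / 1.069600 = 93.64491 KRW/SEK.
Annualised premium = (F − S)/S × (1/T) = (93.64491 − 99.44)/99.44 ÷ (8/12) = -8.74%.

-8.74%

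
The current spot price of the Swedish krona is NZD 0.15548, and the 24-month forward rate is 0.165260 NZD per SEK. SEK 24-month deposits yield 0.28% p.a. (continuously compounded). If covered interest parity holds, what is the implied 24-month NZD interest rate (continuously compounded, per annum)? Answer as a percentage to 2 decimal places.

3.33%

T = 2 years.
CIP gives F = S · g_NZD/g_SEK, so g_NZD/g_SEK = 0.16526/0.15548 = 1.0629020.
The SEK side grows by e^(0.0028×2) = 1.0056157.
Hence g_NZD = 1.0688709.
r = ln(1.0688709)/2 = 0.033301 → 3.33%.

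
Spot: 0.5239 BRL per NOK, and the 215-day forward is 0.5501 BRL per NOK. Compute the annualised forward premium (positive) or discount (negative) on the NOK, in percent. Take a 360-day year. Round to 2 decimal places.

+8.37%

T = 215/360 years.
Period premium: (0.5501 − 0.5239)/0.5239 = 0.0500095.
Annualise by dividing by T: 0.0500095 / (215/360) = 0.083737 → 8.37%.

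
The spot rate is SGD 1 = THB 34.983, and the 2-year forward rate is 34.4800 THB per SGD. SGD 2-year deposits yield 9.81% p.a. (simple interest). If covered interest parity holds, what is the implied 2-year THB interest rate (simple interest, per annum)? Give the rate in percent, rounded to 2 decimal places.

T = 2 years.
By CIP, F/S equals the THB-to-SGD growth ratio: 34.48/34.983 = 0.9856216.
SGD growth factor: 1 + 0.0981×2 = 1.196200.
That pins the THB growth at 1.1790006.
(1.1790006 − 1)/T = 0.089500, i.e. 8.95%.

8.95%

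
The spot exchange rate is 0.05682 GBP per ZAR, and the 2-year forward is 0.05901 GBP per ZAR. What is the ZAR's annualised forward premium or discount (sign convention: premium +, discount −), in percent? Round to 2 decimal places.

+1.93%

T = 2 years.
(F − S)/S = (0.05901 − 0.05682)/0.05682 = 0.0385428.
Annualise by dividing by T: 0.0385428 / 2 = 0.019271 → 1.93%.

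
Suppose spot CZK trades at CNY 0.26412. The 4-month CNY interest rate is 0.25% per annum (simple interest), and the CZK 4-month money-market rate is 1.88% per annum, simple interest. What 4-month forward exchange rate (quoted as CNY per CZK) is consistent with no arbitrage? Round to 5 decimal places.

T = 4/12 years.
Growth of 1 CNY over T: 1 + 0.0025×4/12 = 1.0008333.
CZK growth factor: 1 + 0.0188×4/12 = 1.0062667.
Forward (CNY per CZK) = 0.26412 × 1.0008333 / 1.0062667 = 0.2626939.

0.26269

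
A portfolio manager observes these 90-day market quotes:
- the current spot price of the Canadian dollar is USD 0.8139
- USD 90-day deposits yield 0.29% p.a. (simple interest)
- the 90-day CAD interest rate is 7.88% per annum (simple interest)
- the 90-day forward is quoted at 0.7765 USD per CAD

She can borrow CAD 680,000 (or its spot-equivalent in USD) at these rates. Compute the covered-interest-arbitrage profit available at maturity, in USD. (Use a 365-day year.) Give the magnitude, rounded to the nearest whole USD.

USD 15,568

T = 90/365 years.
Keep in CAD, deliver into the forward: 680,000·1.01943014·0.7765 = USD 538,279.50.
Swap to USD now, deposit: 680,000·0.8139·1.00071507 = USD 553,847.76.
The quoted forward undervalues CAD, so borrow CAD, convert to USD at spot, deposit the USD at 0.29%, and buy CAD forward at 0.7765 to cover the loan.
The gap between the two covered legs is USD 15,568.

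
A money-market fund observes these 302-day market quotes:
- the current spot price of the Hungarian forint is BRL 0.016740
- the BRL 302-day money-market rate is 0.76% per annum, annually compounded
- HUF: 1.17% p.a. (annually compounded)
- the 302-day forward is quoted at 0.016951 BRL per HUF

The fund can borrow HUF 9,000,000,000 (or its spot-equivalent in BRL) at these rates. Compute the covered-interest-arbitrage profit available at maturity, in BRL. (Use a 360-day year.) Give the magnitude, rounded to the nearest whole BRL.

T = 302/360 years.
Keep in HUF, deliver into the forward: 9,000,000,000·1.00980579099·0.016951 = BRL 154,054,961.67.
Swap to BRL now, deposit: 9,000,000,000·0.016740·1.00637166373 = BRL 151,619,954.86.
The quoted forward overvalues HUF, so borrow BRL, buy HUF at spot, deposit the HUF at 1.17%, and sell the proceeds forward at 0.016951.
Profit = 154,054,961.67 − 151,619,954.86 = BRL 2,435,007.

BRL 2,435,007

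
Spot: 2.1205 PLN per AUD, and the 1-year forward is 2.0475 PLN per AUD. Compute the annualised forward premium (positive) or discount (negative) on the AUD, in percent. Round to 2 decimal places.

T = 1 year.
(F − S)/S = (2.0475 − 2.1205)/2.1205 = -0.0344258.
×(1/T) gives -3.44% p.a.

-3.44%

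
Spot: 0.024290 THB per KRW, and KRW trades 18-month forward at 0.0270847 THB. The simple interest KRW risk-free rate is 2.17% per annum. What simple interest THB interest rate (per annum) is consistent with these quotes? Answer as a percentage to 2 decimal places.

T = 18/12 years.
By CIP, F/S equals the THB-to-KRW growth ratio: 0.0270847/0.02429 = 1.1150556.
The KRW side grows by 1 + 0.0217×18/12 = 1.032550.
Hence g_THB = 1.1513507.
(1.1513507 − 1)/T = 0.100900, i.e. 10.09%.

10.09%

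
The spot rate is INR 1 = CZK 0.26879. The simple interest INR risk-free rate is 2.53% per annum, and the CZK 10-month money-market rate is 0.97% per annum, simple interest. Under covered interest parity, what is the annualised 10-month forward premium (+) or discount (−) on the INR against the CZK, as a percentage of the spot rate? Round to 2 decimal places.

-1.53%

T = 10/12 years.
No-arbitrage forward: 0.26879 × 1.0080833 / 1.0210833 = 0.26536788 CZK/INR.
(F − S)/S ÷ T = (0.26536788 − 0.26879)/0.26879/(10/12) = -0.015278 → -1.53%.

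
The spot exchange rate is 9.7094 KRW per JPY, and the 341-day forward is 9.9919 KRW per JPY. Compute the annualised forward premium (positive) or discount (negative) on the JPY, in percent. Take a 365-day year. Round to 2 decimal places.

+3.11%

T = 341/365 years.
JPY trades forward at +2.90955% vs spot over the period.
Annualise by dividing by T: 0.0290955 / (341/365) = 0.031143 → 3.11%.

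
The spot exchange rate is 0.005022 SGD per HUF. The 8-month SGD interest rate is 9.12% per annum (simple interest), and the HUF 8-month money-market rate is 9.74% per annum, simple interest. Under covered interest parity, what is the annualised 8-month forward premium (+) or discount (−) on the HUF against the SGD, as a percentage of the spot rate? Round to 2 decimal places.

-0.58%

T = 8/12 years.
CIP forward (SGD per HUF) = 0.005022 × 1.060800/1.0649333 = 0.005002508.
Annualised premium = (F − S)/S × (1/T) = (0.005002508 − 0.005022)/0.005022 ÷ (8/12) = -0.58%.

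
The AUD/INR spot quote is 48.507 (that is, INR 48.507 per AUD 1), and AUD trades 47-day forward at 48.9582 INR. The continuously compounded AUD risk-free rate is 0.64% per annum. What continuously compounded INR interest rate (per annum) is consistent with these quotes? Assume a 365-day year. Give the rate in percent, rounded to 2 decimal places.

7.83%

T = 47/365 years.
F/S = 48.9582/48.507 = 1.0093018 = (growth of INR) / (growth of AUD).
AUD growth factor: e^(0.0064×47/365) = 1.0008244.
Hence g_INR = 1.0101339.
Take logs: ln 1.0101339 / (47/365) = 0.078303, so 7.83%.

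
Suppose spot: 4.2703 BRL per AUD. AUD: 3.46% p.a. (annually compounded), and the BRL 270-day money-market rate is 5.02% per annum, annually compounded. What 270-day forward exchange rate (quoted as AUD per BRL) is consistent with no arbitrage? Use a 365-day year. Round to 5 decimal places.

T = 270/365 years.
BRL growth factor: (1 + 0.0502)^(270/365) = 1.0368966.
Growth of 1 AUD over T: (1 + 0.0346)^(270/365) = 1.0254809.
So F = 4.2703 × 1.0368966 / 1.0254809 = 4.317837 (BRL/AUD).
Quoted the other way: 1/4.317837 = 0.23160 AUD per BRL.

0.23160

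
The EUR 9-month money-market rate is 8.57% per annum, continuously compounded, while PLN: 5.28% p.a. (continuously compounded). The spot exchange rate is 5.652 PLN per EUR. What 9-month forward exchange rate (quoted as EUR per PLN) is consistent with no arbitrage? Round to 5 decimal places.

T = 9/12 years.
Growth of 1 PLN over T: e^(0.0528×9/12) = 1.0403945.
Growth of 1 EUR over T: e^(0.0857×9/12) = 1.0663856.
So F = 5.652 × 1.0403945 / 1.0663856 = 5.514243 (PLN/EUR).
Invert for EUR per PLN: 1 / 5.514243 = 0.18135.

0.18135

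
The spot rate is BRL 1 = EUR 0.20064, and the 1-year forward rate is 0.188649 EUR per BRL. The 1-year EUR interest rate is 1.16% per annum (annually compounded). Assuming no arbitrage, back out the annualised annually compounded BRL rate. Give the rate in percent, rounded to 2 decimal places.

T = 1 year.
F/S = 0.188649/0.20064 = 0.9402362 = (growth of EUR) / (growth of BRL).
The EUR side grows by (1 + 0.0116)^1 = 1.011600.
So the BRL growth factor = 1.0758999.
r = 1.0758999^(1/1) − 1 = 0.075900 → 7.59%.

7.59%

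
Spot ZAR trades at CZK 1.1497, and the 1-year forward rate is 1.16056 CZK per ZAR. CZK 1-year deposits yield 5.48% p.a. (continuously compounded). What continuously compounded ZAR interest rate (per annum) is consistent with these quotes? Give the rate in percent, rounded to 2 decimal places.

4.54%

T = 1 year.
CIP gives F = S · g_CZK/g_ZAR, so g_CZK/g_ZAR = 1.16056/1.1497 = 1.0094459.
The CZK side grows by e^(0.0548×1) = 1.0563293.
Hence g_ZAR = 1.0464447.
Take logs: ln 1.0464447 / 1 = 0.045398, so 4.54%.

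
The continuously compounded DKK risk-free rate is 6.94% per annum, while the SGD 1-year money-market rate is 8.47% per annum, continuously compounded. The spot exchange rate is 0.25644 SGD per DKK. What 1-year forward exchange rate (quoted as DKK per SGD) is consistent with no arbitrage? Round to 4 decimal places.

3.8403

T = 1 year.
Growth of 1 SGD over T: e^(0.0847×1) = 1.0883905.
Growth of 1 DKK over T: e^(0.0694×1) = 1.0718649.
Forward (SGD per DKK) = 0.25644 × 1.0883905 / 1.0718649 = 0.2603937.
Invert for DKK per SGD: 1 / 0.2603937 = 3.8403.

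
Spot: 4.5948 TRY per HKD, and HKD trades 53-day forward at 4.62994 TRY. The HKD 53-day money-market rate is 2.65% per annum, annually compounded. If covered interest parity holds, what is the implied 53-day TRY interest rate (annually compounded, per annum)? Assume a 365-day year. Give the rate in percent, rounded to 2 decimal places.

T = 53/365 years.
F/S = 4.62994/4.5948 = 1.0076478 = (growth of TRY) / (growth of HKD).
HKD growth factor: (1 + 0.0265)^(53/365) = 1.0038051.
So the TRY growth factor = 1.011482.
Annualise: 1.011482^(365/53) − 1 = 0.081797 = 8.18%.

8.18%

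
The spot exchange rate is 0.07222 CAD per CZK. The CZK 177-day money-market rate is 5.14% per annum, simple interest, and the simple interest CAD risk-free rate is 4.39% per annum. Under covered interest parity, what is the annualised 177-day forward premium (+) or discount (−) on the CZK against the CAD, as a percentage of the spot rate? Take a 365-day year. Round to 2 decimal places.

-0.73%

T = 177/365 years.
CIP forward (CAD per CZK) = 0.07222 × 1.0212885/1.0249255 = 0.07196372.
Annualised premium = (F − S)/S × (1/T) = (0.07196372 − 0.07222)/0.07222 ÷ (177/365) = -0.73%.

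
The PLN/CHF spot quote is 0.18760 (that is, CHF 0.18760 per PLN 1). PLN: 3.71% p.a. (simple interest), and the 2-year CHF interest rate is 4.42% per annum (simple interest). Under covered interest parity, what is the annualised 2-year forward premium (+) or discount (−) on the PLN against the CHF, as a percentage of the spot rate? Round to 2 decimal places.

+0.66%

T = 2 years.
CIP forward (CHF per PLN) = 0.1876 × 1.088400/1.074200 = 0.19007991.
Annualised premium = (F − S)/S × (1/T) = (0.19007991 − 0.1876)/0.1876 ÷ 2 = 0.66%.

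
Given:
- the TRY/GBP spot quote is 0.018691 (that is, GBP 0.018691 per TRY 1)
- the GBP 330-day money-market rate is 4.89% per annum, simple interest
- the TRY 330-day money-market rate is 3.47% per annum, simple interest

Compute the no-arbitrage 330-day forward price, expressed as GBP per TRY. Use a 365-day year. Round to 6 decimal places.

T = 330/365 years.
GBP accumulates by 1 + 0.0489×330/365 = 1.044211.
Growth of 1 TRY over T: 1 + 0.0347×330/365 = 1.0313726.
CIP: F = S · (grow GBP)/(grow TRY) = 0.018691 × 1.044211/1.0313726 = 0.01892366 GBP per TRY.

0.018924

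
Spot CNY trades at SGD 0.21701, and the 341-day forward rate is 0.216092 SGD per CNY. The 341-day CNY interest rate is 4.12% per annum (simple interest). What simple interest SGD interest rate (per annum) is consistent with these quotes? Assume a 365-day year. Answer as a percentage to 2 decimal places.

3.65%

T = 341/365 years.
CIP gives F = S · g_SGD/g_CNY, so g_SGD/g_CNY = 0.216092/0.21701 = 0.9957698.
The CNY side grows by 1 + 0.0412×341/365 = 1.038491.
So the SGD growth factor = 1.034098.
r = (1.034098 − 1)/(341/365) = 0.036498 → 3.65%.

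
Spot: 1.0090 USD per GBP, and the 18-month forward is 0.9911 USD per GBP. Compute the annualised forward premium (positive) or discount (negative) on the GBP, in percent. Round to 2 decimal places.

T = 18/12 years.
GBP trades forward at -1.77403% vs spot over the period.
Per annum: -0.0177403 / (18/12) = -0.011827 = -1.18%.

-1.18%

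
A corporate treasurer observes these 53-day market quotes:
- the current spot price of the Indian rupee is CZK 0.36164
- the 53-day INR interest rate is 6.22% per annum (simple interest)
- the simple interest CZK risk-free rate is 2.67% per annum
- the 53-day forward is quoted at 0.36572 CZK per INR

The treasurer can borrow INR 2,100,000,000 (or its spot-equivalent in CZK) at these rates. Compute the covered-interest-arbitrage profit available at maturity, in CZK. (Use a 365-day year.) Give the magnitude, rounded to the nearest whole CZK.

CZK 12,560,162

T = 53/365 years.
Route A — deposit INR, sell forward: 2,100,000,000 × 1.00903178082 × 0.36572 = CZK 774,948,516.05.
Route B — convert at spot, deposit CZK: 2,100,000,000 × 0.36164 × 1.0038769863 = CZK 762,388,353.98.
The quoted forward overvalues INR, so borrow CZK, buy INR at spot, deposit the INR at 6.22%, and sell the proceeds forward at 0.36572.
Arbitrage profit = |774,948,516.05 − 762,388,353.98| = CZK 12,560,162.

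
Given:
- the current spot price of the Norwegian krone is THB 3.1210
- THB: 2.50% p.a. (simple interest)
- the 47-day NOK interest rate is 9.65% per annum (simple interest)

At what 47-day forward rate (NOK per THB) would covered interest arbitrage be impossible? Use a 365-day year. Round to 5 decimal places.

0.32335

T = 47/365 years.
THB growth factor: 1 + 0.0250×47/365 = 1.0032192.
NOK growth factor: 1 + 0.0965×47/365 = 1.012426.
So F = 3.121 × 1.0032192 / 1.012426 = 3.092618 (THB/NOK).
Quoted the other way: 1/3.092618 = 0.32335 NOK per THB.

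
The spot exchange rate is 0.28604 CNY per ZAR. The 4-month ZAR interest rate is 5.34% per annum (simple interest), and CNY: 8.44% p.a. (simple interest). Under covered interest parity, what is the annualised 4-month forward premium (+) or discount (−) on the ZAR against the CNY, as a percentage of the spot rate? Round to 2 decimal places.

T = 4/12 years.
F = S · g_CNY/g_ZAR = 0.28604 × 1.0281333/1.017800 = 0.28894405.
(F − S)/S ÷ T = (0.28894405 − 0.28604)/0.28604/(4/12) = 0.030458 → 3.05%.

+3.05%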